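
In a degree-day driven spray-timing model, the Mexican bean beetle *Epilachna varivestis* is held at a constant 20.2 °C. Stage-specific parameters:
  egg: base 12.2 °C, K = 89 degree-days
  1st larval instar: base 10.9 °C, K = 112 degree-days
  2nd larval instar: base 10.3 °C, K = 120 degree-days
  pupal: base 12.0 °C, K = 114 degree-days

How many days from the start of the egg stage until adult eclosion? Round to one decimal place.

egg: 89 / (20.2 − 12.2) = 89 / 8.0 = 11.125 d.
1st larval instar: 112 / (20.2 − 10.9) = 112 / 9.3 = 12.043 d.
2nd larval instar: 120 / (20.2 − 10.3) = 120 / 9.9 = 12.121 d.
pupal: 114 / (20.2 − 12.0) = 114 / 8.2 = 13.902 d.
Sum = 49.192 ≈ 49.2 days.

49.2 days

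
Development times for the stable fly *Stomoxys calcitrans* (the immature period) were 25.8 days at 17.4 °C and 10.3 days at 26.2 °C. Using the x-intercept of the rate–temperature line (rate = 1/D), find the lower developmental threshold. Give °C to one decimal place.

11.6 °C

Under the model K = D·(T − T_b), so D₁·(T₁ − T_b) = D₂·(T₂ − T_b).
25.8·(17.4 − T_b) = 10.3·(26.2 − T_b)
T_b = (25.8·17.4 − 10.3·26.2) / (25.8 − 10.3) = 179.06 / 15.5 = 11.552 °C ≈ 11.6 °C.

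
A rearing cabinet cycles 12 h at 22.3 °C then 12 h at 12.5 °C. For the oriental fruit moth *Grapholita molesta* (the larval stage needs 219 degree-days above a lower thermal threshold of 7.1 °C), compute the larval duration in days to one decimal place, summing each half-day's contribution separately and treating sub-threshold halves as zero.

Day half: max(0, 22.3 − 7.1) × 0.5 = 15.2 × 0.5 = 7.60 DD.
Night half: max(0, 12.5 − 7.1) × 0.5 = 5.4 × 0.5 = 2.70 DD.
Per 24 h: 10.30 DD/day.
Duration = 219 / 10.30 = 21.262 ≈ 21.3 days.

21.3 days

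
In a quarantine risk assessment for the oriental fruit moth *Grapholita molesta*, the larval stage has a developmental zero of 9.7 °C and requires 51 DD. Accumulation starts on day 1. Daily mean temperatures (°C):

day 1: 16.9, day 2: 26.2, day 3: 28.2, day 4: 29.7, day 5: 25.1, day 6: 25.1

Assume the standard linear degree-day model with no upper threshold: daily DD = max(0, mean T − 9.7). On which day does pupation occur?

Daily DD above 9.7 °C: 7.2, 16.5, 18.5, 20.0, 15.4, 15.4.
Cumulative: 7.2, 23.7, 42.2, 62.2, 77.6, 93.0.
The total first reaches 51 DD on day 4.

day 4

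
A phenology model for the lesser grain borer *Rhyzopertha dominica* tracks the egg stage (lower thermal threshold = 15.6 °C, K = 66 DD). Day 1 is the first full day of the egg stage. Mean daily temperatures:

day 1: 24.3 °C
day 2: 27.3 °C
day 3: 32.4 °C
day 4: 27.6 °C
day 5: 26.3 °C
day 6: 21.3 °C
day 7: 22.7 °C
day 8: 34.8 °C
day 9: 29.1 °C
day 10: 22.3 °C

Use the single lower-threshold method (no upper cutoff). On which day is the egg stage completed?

Daily DD above 15.6 °C: 8.7, 11.7, 16.8, 12.0, 10.7, 5.7, 7.1, 19.2, 13.5, 6.7.
Cumulative: 8.7, 20.4, 37.2, 49.2, 59.9, 65.6, 72.7, 91.9, 105.4, 112.1.
The total first reaches 66 DD on day 7.

day 7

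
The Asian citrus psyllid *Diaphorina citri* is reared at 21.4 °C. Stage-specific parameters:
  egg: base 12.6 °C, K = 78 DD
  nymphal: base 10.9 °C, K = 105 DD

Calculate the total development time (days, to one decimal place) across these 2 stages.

egg: 78 / (21.4 − 12.6) = 78 / 8.8 = 8.864 d.
nymphal: 105 / (21.4 − 10.9) = 105 / 10.5 = 10.000 d.
Sum = 18.864 ≈ 18.9 days.

18.9 days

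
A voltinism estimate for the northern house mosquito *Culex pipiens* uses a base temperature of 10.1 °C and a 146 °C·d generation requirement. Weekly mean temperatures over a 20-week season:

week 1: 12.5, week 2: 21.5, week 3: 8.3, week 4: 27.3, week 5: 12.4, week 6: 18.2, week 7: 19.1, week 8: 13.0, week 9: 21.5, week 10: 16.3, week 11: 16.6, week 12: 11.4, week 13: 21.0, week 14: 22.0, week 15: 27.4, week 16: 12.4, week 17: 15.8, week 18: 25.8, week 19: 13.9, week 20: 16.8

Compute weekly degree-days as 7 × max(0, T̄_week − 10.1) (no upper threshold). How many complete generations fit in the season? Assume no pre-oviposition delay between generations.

Weekly DD (7 × max(0, T̄ − 10.1)): 16.8, 79.8, 0.0, 120.4, 16.1, 56.7, 63.0, 20.3, 79.8, 43.4, 45.5, 9.1, 76.3, 83.3, 121.1, 16.1, 39.9, 109.9, 26.6, 46.9.
Season total = 1071.0 DD.
Complete generations = ⌊1071.0 / 146⌋ = 7.

7 generations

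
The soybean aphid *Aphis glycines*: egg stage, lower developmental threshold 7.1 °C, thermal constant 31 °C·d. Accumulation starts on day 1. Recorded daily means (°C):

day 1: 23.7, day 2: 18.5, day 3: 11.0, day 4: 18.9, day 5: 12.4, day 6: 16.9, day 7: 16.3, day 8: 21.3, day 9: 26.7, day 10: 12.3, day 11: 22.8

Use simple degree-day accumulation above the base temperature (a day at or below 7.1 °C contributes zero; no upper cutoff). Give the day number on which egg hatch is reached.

Daily DD above 7.1 °C: 16.6, 11.4, 3.9, 11.8, 5.3, 9.8, 9.2, 14.2, 19.6, 5.2, 15.7.
Cumulative: 16.6, 28.0, 31.9, 43.7, 49.0, 58.8, 68.0, 82.2, 101.8, 107.0, 122.7.
The total first reaches 31 DD on day 3.

day 3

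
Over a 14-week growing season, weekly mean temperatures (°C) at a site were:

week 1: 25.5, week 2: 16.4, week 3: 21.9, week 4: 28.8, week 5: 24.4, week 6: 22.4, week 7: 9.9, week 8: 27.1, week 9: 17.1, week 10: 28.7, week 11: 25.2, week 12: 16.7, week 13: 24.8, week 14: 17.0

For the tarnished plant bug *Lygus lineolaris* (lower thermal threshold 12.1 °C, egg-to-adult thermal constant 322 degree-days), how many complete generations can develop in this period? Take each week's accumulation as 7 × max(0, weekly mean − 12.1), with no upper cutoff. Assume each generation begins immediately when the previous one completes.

3 generations

Weekly DD (7 × max(0, T̄ − 12.1)): 93.8, 30.1, 68.6, 116.9, 86.1, 72.1, 0.0, 105.0, 35.0, 116.2, 91.7, 32.2, 88.9, 34.3.
Season total = 970.9 DD.
Complete generations = ⌊970.9 / 322⌋ = 3.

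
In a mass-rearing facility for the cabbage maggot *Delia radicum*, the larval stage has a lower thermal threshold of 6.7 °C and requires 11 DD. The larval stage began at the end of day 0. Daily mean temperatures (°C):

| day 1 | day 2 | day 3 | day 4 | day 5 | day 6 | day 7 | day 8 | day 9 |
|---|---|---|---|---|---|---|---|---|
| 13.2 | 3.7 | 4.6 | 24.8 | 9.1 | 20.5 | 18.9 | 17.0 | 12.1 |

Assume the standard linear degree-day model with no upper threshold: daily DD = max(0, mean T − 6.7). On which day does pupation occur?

day 4

Daily DD above 6.7 °C: 6.5, 0.0, 0.0, 18.1, 2.4, 13.8, 12.2, 10.3, 5.4.
Cumulative: 6.5, 6.5, 6.5, 24.6, 27.0, 40.8, 53.0, 63.3, 68.7.
The total first reaches 11 DD on day 4.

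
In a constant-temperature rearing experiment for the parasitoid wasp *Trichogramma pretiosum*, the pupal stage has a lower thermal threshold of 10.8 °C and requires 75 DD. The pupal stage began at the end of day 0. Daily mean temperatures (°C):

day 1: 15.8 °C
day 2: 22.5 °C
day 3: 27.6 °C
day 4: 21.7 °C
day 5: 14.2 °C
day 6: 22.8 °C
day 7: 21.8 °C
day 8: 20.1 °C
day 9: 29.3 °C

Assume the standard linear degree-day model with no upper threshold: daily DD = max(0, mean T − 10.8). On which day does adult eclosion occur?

day 8

Daily DD above 10.8 °C: 5.0, 11.7, 16.8, 10.9, 3.4, 12.0, 11.0, 9.3, 18.5.
Cumulative: 5.0, 16.7, 33.5, 44.4, 47.8, 59.8, 70.8, 80.1, 98.6.
The total first reaches 75 DD on day 8.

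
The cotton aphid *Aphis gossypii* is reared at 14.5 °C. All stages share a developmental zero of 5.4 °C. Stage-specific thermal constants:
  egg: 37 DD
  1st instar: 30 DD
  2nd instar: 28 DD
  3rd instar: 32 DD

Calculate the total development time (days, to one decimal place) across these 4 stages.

Daily accumulation at 14.5 °C = 14.5 − 5.4 = 9.1 DD/day.
Total K = 37 + 30 + 28 + 32 = 127 DD.
Total duration = 127 / 9.1 = 13.956 ≈ 14.0 days.

14.0 days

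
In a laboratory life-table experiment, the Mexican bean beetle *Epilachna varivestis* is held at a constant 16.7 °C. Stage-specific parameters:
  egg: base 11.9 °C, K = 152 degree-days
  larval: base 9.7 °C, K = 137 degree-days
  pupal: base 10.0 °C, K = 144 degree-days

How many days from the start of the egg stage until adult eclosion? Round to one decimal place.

egg: 152 / (16.7 − 11.9) = 152 / 4.8 = 31.667 d.
larval: 137 / (16.7 − 9.7) = 137 / 7.0 = 19.571 d.
pupal: 144 / (16.7 − 10.0) = 144 / 6.7 = 21.493 d.
Sum = 72.731 ≈ 72.7 days.

72.7 days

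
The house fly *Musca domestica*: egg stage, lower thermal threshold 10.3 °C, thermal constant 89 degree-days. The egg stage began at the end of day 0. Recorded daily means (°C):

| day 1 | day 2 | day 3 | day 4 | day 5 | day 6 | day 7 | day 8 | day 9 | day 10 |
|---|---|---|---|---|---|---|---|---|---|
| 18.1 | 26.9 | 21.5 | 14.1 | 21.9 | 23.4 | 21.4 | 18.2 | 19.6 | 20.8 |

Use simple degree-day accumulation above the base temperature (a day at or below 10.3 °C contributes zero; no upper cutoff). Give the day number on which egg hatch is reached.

day 9

Daily DD above 10.3 °C: 7.8, 16.6, 11.2, 3.8, 11.6, 13.1, 11.1, 7.9, 9.3, 10.5.
Cumulative: 7.8, 24.4, 35.6, 39.4, 51.0, 64.1, 75.2, 83.1, 92.4, 102.9.
The total first reaches 89 DD on day 9.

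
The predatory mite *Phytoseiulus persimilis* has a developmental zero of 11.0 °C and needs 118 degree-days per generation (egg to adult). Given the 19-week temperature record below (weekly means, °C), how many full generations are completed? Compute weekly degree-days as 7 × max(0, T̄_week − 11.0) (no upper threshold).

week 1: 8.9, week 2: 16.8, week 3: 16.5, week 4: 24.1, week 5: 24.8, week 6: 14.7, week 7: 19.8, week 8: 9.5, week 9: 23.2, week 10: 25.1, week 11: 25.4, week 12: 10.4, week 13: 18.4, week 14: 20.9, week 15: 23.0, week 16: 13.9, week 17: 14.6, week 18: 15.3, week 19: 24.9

Weekly DD (7 × max(0, T̄ − 11.0)): 0.0, 40.6, 38.5, 91.7, 96.6, 25.9, 61.6, 0.0, 85.4, 98.7, 100.8, 0.0, 51.8, 69.3, 84.0, 20.3, 25.2, 30.1, 97.3.
Season total = 1017.8 DD.
Complete generations = ⌊1017.8 / 118⌋ = 8.

8 generations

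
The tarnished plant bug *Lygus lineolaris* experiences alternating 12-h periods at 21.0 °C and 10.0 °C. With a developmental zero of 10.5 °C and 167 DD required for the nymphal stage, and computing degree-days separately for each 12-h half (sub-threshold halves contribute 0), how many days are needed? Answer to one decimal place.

Day half: max(0, 21.0 − 10.5) × 0.5 = 10.5 × 0.5 = 5.25 DD.
Night half: max(0, 10.0 − 10.5) × 0.5 = 0.0 × 0.5 = 0.00 DD.
Per 24 h: 5.25 DD/day.
Duration = 167 / 5.25 = 31.810 ≈ 31.8 days.

31.8 days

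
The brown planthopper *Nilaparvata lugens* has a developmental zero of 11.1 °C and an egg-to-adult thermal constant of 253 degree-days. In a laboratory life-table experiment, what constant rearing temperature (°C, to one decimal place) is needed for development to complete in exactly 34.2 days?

Required daily accumulation = 253 / 34.2 = 7.398 DD/day.
T = T_base + 7.398 = 11.1 + 7.398 = 18.498 ≈ 18.5 °C.

18.5 °C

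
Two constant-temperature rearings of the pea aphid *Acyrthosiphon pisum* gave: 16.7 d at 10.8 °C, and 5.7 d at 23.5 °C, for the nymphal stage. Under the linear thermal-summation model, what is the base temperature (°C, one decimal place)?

Linear rate model ⇒ the product D·(T − T_b) is constant across temperatures.
16.7·(10.8 − T_b) = 5.7·(23.5 − T_b)
T_b = (16.7·10.8 − 5.7·23.5) / (16.7 − 5.7) = 46.41 / 11.0 = 4.219 °C ≈ 4.2 °C.

4.2 °C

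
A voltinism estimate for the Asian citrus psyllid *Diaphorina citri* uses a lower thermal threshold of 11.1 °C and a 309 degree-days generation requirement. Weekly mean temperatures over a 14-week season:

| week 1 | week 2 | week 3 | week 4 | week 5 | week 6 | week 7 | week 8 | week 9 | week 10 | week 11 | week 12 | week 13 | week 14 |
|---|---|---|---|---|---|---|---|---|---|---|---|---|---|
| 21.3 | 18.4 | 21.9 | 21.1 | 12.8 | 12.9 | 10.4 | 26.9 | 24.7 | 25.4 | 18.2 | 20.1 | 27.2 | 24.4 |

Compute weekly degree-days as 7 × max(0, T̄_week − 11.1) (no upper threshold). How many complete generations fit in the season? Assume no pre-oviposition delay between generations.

2 generations

Weekly DD (7 × max(0, T̄ − 11.1)): 71.4, 51.1, 75.6, 70.0, 11.9, 12.6, 0.0, 110.6, 95.2, 100.1, 49.7, 63.0, 112.7, 93.1.
Season total = 917.0 DD.
Complete generations = ⌊917.0 / 309⌋ = 2.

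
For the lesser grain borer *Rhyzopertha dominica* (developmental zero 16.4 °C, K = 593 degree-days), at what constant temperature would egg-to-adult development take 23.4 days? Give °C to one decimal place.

Required daily accumulation = 593 / 23.4 = 25.342 DD/day.
T = T_base + 25.342 = 16.4 + 25.342 = 41.742 ≈ 41.7 °C.

41.7 °C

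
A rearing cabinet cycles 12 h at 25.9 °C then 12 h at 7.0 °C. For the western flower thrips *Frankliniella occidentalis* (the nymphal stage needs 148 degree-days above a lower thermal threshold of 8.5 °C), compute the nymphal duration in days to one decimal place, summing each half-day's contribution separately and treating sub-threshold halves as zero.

17.0 days

Day half: max(0, 25.9 − 8.5) × 0.5 = 17.4 × 0.5 = 8.70 DD.
Night half: max(0, 7.0 − 8.5) × 0.5 = 0.0 × 0.5 = 0.00 DD.
Per 24 h: 8.70 DD/day.
Duration = 148 / 8.70 = 17.011 ≈ 17.0 days.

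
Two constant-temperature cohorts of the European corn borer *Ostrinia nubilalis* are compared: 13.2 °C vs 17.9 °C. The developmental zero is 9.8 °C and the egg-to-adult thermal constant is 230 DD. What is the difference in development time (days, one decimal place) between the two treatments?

At 13.2 °C: 230 / (13.2 − 9.8) = 230 / 3.4 = 67.647 d.
At 17.9 °C: 230 / (17.9 − 9.8) = 230 / 8.1 = 28.395 d.
Difference = |67.647 − 28.395| = 39.252 ≈ 39.3 days.

39.3 days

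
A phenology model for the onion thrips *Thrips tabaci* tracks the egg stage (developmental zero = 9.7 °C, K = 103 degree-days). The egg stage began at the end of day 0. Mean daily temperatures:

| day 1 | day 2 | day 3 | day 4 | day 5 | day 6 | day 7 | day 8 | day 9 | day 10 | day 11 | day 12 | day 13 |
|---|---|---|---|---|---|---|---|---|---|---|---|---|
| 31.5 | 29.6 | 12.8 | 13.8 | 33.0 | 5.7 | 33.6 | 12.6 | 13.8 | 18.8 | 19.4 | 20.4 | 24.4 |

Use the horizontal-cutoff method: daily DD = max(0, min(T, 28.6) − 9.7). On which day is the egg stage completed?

Daily DD above 9.7 °C (capped at 18.9): 18.9, 18.9, 3.1, 4.1, 18.9, 0.0, 18.9, 2.9, 4.1, 9.1, 9.7, 10.7, 14.7.
Cumulative: 18.9, 37.8, 40.9, 45.0, 63.9, 63.9, 82.8, 85.7, 89.8, 98.9, 108.6, 119.3, 134.0.
The total first reaches 103 DD on day 11.

day 11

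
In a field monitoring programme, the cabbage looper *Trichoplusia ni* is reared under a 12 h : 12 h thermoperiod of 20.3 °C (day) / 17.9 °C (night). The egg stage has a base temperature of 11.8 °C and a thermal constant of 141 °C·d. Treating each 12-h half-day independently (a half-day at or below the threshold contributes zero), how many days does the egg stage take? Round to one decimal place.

19.3 days

Day half: max(0, 20.3 − 11.8) × 0.5 = 8.5 × 0.5 = 4.25 DD.
Night half: max(0, 17.9 − 11.8) × 0.5 = 6.1 × 0.5 = 3.05 DD.
Per 24 h: 7.30 DD/day.
Duration = 141 / 7.30 = 19.315 ≈ 19.3 days.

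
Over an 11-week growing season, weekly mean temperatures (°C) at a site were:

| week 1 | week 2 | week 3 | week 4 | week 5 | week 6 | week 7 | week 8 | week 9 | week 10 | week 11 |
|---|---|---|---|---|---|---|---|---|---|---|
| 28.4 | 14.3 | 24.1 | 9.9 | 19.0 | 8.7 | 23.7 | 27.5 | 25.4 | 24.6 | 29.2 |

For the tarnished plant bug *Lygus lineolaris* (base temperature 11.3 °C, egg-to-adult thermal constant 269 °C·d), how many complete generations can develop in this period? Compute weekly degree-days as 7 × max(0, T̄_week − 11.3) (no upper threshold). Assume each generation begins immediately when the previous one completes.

Weekly DD (7 × max(0, T̄ − 11.3)): 119.7, 21.0, 89.6, 0.0, 53.9, 0.0, 86.8, 113.4, 98.7, 93.1, 125.3.
Season total = 801.5 DD.
Complete generations = ⌊801.5 / 269⌋ = 2.

2 generations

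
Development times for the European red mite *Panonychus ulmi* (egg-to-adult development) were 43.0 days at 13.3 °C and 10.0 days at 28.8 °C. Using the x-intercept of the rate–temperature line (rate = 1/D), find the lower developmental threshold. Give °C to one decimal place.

8.6 °C

Under the model K = D·(T − T_b), so D₁·(T₁ − T_b) = D₂·(T₂ − T_b).
43.0·(13.3 − T_b) = 10.0·(28.8 − T_b)
T_b = (43.0·13.3 − 10.0·28.8) / (43.0 − 10.0) = 283.90 / 33.0 = 8.603 °C ≈ 8.6 °C.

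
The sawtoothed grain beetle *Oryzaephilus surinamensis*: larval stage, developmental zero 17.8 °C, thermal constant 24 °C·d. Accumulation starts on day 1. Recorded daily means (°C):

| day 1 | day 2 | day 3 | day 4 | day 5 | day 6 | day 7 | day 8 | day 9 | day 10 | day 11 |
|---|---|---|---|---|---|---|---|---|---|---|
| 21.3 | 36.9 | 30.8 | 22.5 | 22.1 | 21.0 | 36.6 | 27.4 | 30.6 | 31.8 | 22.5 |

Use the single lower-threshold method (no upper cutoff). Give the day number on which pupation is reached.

day 3

Daily DD above 17.8 °C: 3.5, 19.1, 13.0, 4.7, 4.3, 3.2, 18.8, 9.6, 12.8, 14.0, 4.7.
Cumulative: 3.5, 22.6, 35.6, 40.3, 44.6, 47.8, 66.6, 76.2, 89.0, 103.0, 107.7.
The total first reaches 24 DD on day 3.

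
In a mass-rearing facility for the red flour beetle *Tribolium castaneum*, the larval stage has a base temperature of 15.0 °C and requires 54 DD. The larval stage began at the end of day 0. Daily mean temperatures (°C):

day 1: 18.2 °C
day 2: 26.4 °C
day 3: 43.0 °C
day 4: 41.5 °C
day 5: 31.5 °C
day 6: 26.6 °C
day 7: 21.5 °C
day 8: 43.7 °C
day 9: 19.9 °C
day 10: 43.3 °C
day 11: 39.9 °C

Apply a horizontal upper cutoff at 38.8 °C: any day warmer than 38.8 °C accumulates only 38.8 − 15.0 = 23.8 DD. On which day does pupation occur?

Daily DD above 15.0 °C (capped at 23.8): 3.2, 11.4, 23.8, 23.8, 16.5, 11.6, 6.5, 23.8, 4.9, 23.8, 23.8.
Cumulative: 3.2, 14.6, 38.4, 62.2, 78.7, 90.3, 96.8, 120.6, 125.5, 149.3, 173.1.
The total first reaches 54 DD on day 4.

day 4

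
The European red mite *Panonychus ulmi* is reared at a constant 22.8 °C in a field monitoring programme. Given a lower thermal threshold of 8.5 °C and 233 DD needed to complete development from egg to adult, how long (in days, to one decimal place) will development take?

Daily accumulation = 22.8 − 8.5 = 14.3 DD/day.
Duration = 233 / 14.3 = 16.294 ≈ 16.3 days.

16.3 days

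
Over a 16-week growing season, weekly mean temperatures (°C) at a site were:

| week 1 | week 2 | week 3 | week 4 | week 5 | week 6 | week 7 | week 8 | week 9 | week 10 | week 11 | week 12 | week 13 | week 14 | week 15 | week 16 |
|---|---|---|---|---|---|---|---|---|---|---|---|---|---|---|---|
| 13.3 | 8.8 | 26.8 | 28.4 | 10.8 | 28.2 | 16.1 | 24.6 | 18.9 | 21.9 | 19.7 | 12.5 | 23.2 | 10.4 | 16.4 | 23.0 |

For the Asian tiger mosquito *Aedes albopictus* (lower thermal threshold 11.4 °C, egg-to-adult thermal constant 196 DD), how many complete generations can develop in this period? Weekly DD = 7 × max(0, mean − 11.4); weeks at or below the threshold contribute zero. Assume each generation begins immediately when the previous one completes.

4 generations

Weekly DD (7 × max(0, T̄ − 11.4)): 13.3, 0.0, 107.8, 119.0, 0.0, 117.6, 32.9, 92.4, 52.5, 73.5, 58.1, 7.7, 82.6, 0.0, 35.0, 81.2.
Season total = 873.6 DD.
Complete generations = ⌊873.6 / 196⌋ = 4.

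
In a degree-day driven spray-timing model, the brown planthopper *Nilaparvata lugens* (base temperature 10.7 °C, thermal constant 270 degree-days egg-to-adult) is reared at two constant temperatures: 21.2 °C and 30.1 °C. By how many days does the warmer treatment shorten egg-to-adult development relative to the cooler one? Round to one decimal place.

11.8 days

At 21.2 °C: 270 / (21.2 − 10.7) = 270 / 10.5 = 25.714 d.
At 30.1 °C: 270 / (30.1 − 10.7) = 270 / 19.4 = 13.918 d.
Difference = |25.714 − 13.918| = 11.797 ≈ 11.8 days.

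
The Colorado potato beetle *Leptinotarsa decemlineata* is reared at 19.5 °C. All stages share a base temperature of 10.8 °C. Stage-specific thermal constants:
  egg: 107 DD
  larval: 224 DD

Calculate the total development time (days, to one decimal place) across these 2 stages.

Daily accumulation at 19.5 °C = 19.5 − 10.8 = 8.7 DD/day.
Total K = 107 + 224 = 331 DD.
Total duration = 331 / 8.7 = 38.046 ≈ 38.0 days.

38.0 days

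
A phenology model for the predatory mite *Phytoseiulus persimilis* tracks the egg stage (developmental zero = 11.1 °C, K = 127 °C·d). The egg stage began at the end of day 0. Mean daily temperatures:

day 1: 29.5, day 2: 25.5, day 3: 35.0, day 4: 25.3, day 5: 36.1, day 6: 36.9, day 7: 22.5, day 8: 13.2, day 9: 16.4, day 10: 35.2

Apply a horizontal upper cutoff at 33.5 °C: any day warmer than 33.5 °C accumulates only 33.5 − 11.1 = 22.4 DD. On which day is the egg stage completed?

Daily DD above 11.1 °C (capped at 22.4): 18.4, 14.4, 22.4, 14.2, 22.4, 22.4, 11.4, 2.1, 5.3, 22.4.
Cumulative: 18.4, 32.8, 55.2, 69.4, 91.8, 114.2, 125.6, 127.7, 133.0, 155.4.
The total first reaches 127 DD on day 8.

day 8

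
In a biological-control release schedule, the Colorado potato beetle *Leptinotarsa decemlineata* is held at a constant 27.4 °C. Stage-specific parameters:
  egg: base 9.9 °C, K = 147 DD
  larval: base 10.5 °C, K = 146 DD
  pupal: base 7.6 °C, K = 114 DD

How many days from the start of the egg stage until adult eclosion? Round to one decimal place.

egg: 147 / (27.4 − 9.9) = 147 / 17.5 = 8.400 d.
larval: 146 / (27.4 − 10.5) = 146 / 16.9 = 8.639 d.
pupal: 114 / (27.4 − 7.6) = 114 / 19.8 = 5.758 d.
Sum = 22.797 ≈ 22.8 days.

22.8 days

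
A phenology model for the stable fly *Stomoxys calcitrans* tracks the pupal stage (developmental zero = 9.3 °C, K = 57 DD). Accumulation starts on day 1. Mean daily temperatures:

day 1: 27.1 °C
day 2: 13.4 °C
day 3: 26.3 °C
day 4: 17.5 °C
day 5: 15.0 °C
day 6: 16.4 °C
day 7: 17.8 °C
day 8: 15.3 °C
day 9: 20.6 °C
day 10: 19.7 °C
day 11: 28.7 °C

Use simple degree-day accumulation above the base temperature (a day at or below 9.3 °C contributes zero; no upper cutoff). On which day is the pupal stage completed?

Daily DD above 9.3 °C: 17.8, 4.1, 17.0, 8.2, 5.7, 7.1, 8.5, 6.0, 11.3, 10.4, 19.4.
Cumulative: 17.8, 21.9, 38.9, 47.1, 52.8, 59.9, 68.4, 74.4, 85.7, 96.1, 115.5.
The total first reaches 57 DD on day 6.

day 6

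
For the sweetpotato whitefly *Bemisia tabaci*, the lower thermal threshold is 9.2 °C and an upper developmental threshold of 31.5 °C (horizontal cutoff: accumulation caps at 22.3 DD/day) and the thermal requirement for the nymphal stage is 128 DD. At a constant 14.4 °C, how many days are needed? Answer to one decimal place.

Daily accumulation = 14.4 − 9.2 = 5.2 DD/day.
Duration = 128 / 5.2 = 24.615 ≈ 24.6 days.

24.6 days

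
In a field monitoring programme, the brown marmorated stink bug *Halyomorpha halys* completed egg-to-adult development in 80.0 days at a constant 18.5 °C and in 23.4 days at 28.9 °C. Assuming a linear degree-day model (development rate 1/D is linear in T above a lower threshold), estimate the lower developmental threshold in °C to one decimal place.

14.2 °C

Linear rate model ⇒ the product D·(T − T_b) is constant across temperatures.
80.0·(18.5 − T_b) = 23.4·(28.9 − T_b)
T_b = (80.0·18.5 − 23.4·28.9) / (80.0 − 23.4) = 803.74 / 56.6 = 14.200 °C ≈ 14.2 °C.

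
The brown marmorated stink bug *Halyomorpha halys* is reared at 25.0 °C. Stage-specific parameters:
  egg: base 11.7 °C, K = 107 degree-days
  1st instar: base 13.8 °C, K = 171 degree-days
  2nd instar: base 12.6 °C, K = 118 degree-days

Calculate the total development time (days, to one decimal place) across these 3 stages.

egg: 107 / (25.0 − 11.7) = 107 / 13.3 = 8.045 d.
1st instar: 171 / (25.0 − 13.8) = 171 / 11.2 = 15.268 d.
2nd instar: 118 / (25.0 − 12.6) = 118 / 12.4 = 9.516 d.
Sum = 32.829 ≈ 32.8 days.

32.8 days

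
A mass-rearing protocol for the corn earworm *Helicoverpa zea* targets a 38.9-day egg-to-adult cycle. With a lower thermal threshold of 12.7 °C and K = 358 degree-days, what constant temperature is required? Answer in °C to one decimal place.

21.9 °C

Required daily accumulation = 358 / 38.9 = 9.203 DD/day.
T = T_base + 9.203 = 12.7 + 9.203 = 21.903 ≈ 21.9 °C.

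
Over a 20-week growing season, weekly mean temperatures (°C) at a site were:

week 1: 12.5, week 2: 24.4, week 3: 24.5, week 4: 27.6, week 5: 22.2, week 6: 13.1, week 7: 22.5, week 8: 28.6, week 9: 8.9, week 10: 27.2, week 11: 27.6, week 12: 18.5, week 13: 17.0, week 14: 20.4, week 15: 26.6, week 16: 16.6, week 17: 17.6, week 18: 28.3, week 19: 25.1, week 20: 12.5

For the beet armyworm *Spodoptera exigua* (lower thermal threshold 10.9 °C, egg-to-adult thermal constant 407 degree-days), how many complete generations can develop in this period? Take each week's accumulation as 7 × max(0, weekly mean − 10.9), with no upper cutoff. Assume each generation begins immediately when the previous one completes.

3 generations

Weekly DD (7 × max(0, T̄ − 10.9)): 11.2, 94.5, 95.2, 116.9, 79.1, 15.4, 81.2, 123.9, 0.0, 114.1, 116.9, 53.2, 42.7, 66.5, 109.9, 39.9, 46.9, 121.8, 99.4, 11.2.
Season total = 1439.9 DD.
Complete generations = ⌊1439.9 / 407⌋ = 3.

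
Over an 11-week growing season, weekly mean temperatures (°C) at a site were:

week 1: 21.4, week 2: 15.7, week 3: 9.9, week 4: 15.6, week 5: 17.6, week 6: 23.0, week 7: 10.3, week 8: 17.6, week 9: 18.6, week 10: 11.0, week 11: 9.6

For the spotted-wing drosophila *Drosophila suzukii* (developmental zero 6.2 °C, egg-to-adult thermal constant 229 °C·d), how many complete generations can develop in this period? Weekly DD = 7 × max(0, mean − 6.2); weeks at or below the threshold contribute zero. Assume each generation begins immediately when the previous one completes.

Weekly DD (7 × max(0, T̄ − 6.2)): 106.4, 66.5, 25.9, 65.8, 79.8, 117.6, 28.7, 79.8, 86.8, 33.6, 23.8.
Season total = 714.7 DD.
Complete generations = ⌊714.7 / 229⌋ = 3.

3 generations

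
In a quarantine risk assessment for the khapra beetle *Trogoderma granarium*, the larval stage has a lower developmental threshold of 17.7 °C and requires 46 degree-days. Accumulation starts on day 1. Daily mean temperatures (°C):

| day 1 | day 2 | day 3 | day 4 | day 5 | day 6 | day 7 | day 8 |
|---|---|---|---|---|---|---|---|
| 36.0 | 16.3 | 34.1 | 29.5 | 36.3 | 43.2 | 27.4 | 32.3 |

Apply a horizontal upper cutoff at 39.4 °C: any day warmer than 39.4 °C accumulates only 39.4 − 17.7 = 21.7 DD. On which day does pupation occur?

Daily DD above 17.7 °C (capped at 21.7): 18.3, 0.0, 16.4, 11.8, 18.6, 21.7, 9.7, 14.6.
Cumulative: 18.3, 18.3, 34.7, 46.5, 65.1, 86.8, 96.5, 111.1.
The total first reaches 46 DD on day 4.

day 4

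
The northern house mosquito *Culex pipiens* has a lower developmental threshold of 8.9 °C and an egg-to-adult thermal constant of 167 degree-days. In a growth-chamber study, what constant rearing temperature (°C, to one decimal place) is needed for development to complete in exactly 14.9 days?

Required daily accumulation = 167 / 14.9 = 11.208 DD/day.
T = T_base + 11.208 = 8.9 + 11.208 = 20.108 ≈ 20.1 °C.

20.1 °C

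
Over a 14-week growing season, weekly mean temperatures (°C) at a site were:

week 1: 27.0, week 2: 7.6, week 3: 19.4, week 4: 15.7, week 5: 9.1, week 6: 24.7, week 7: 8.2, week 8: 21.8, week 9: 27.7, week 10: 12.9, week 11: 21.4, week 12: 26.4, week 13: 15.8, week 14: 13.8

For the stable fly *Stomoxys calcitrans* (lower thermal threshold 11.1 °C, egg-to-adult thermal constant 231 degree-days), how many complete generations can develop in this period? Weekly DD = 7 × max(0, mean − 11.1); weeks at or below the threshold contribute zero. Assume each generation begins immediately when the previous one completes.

3 generations

Weekly DD (7 × max(0, T̄ − 11.1)): 111.3, 0.0, 58.1, 32.2, 0.0, 95.2, 0.0, 74.9, 116.2, 12.6, 72.1, 107.1, 32.9, 18.9.
Season total = 731.5 DD.
Complete generations = ⌊731.5 / 231⌋ = 3.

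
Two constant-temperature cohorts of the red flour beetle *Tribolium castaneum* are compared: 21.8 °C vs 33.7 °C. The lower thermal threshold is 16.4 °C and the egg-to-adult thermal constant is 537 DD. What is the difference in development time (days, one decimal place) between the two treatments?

At 21.8 °C: 537 / (21.8 − 16.4) = 537 / 5.4 = 99.444 d.
At 33.7 °C: 537 / (33.7 − 16.4) = 537 / 17.3 = 31.040 d.
Difference = |99.444 − 31.040| = 68.404 ≈ 68.4 days.

68.4 days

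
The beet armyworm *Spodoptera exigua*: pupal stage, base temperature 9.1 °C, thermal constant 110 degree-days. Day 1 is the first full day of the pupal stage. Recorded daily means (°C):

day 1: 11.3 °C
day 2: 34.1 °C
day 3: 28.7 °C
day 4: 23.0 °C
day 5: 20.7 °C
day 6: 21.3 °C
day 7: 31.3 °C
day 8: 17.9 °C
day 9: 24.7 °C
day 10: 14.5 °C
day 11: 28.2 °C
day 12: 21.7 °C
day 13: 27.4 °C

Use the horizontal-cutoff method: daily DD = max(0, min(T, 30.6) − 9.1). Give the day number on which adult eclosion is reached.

day 8

Daily DD above 9.1 °C (capped at 21.5): 2.2, 21.5, 19.6, 13.9, 11.6, 12.2, 21.5, 8.8, 15.6, 5.4, 19.1, 12.6, 18.3.
Cumulative: 2.2, 23.7, 43.3, 57.2, 68.8, 81.0, 102.5, 111.3, 126.9, 132.3, 151.4, 164.0, 182.3.
The total first reaches 110 DD on day 8.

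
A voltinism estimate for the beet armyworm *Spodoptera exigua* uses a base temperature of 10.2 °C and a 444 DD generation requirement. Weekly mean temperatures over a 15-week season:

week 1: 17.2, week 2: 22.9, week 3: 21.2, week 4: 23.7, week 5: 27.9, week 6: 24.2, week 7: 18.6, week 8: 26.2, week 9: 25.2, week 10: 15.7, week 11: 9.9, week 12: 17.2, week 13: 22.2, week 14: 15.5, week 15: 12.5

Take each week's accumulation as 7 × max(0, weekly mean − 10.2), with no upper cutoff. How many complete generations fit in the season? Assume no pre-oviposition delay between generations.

Weekly DD (7 × max(0, T̄ − 10.2)): 49.0, 88.9, 77.0, 94.5, 123.9, 98.0, 58.8, 112.0, 105.0, 38.5, 0.0, 49.0, 84.0, 37.1, 16.1.
Season total = 1031.8 DD.
Complete generations = ⌊1031.8 / 444⌋ = 2.

2 generations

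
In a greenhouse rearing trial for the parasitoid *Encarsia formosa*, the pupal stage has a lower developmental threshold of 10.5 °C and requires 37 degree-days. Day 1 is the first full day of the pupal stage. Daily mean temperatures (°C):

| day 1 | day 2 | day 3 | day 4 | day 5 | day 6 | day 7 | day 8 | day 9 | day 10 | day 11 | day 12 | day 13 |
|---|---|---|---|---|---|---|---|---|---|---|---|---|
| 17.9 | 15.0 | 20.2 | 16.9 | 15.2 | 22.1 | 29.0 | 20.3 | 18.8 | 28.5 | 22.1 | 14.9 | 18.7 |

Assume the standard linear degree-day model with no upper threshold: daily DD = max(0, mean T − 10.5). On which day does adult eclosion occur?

day 6

Daily DD above 10.5 °C: 7.4, 4.5, 9.7, 6.4, 4.7, 11.6, 18.5, 9.8, 8.3, 18.0, 11.6, 4.4, 8.2.
Cumulative: 7.4, 11.9, 21.6, 28.0, 32.7, 44.3, 62.8, 72.6, 80.9, 98.9, 110.5, 114.9, 123.1.
The total first reaches 37 DD on day 6.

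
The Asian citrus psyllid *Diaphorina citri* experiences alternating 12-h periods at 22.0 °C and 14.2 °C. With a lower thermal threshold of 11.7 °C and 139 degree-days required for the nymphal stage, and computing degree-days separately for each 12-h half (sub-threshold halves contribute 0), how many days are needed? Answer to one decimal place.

Day half: max(0, 22.0 − 11.7) × 0.5 = 10.3 × 0.5 = 5.15 DD.
Night half: max(0, 14.2 − 11.7) × 0.5 = 2.5 × 0.5 = 1.25 DD.
Per 24 h: 6.40 DD/day.
Duration = 139 / 6.40 = 21.719 ≈ 21.7 days.

21.7 days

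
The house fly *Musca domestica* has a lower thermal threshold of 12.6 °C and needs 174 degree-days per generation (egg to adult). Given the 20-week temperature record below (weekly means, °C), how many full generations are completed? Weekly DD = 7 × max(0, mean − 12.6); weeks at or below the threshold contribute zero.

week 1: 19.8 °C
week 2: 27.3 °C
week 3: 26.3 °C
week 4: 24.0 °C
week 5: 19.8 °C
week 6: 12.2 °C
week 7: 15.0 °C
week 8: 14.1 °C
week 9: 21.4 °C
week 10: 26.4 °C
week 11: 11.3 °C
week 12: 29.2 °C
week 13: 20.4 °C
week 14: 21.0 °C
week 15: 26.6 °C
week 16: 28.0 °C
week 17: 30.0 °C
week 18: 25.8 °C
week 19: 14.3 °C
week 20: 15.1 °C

7 generations

Weekly DD (7 × max(0, T̄ − 12.6)): 50.4, 102.9, 95.9, 79.8, 50.4, 0.0, 16.8, 10.5, 61.6, 96.6, 0.0, 116.2, 54.6, 58.8, 98.0, 107.8, 121.8, 92.4, 11.9, 17.5.
Season total = 1243.9 DD.
Complete generations = ⌊1243.9 / 174⌋ = 7.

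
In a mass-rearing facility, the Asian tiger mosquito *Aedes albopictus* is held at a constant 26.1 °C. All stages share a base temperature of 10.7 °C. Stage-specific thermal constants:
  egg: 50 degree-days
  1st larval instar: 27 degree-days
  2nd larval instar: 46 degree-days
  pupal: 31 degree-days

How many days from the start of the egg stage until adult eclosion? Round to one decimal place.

10.0 days

Daily accumulation at 26.1 °C = 26.1 − 10.7 = 15.4 DD/day.
Total K = 50 + 27 + 46 + 31 = 154 DD.
Total duration = 154 / 15.4 = 10.000 ≈ 10.0 days.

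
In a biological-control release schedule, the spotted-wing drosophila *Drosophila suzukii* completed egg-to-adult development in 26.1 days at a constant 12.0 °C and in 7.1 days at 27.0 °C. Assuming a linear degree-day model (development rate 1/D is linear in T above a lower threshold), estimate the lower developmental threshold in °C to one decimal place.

6.4 °C

Linear rate model ⇒ the product D·(T − T_b) is constant across temperatures.
26.1·(12.0 − T_b) = 7.1·(27.0 − T_b)
T_b = (26.1·12.0 − 7.1·27.0) / (26.1 − 7.1) = 121.50 / 19.0 = 6.395 °C ≈ 6.4 °C.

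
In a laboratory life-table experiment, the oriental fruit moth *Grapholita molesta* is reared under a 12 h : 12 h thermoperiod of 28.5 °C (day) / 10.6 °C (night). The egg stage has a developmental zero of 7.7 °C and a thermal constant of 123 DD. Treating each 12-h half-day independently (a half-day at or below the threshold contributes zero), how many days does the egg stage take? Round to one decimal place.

10.4 days

Day half: max(0, 28.5 − 7.7) × 0.5 = 20.8 × 0.5 = 10.40 DD.
Night half: max(0, 10.6 − 7.7) × 0.5 = 2.9 × 0.5 = 1.45 DD.
Per 24 h: 11.85 DD/day.
Duration = 123 / 11.85 = 10.380 ≈ 10.4 days.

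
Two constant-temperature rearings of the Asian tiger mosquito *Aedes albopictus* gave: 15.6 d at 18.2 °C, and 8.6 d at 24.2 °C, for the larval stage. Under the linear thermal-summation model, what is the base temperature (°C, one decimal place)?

10.8 °C

Under the model K = D·(T − T_b), so D₁·(T₁ − T_b) = D₂·(T₂ − T_b).
15.6·(18.2 − T_b) = 8.6·(24.2 − T_b)
T_b = (15.6·18.2 − 8.6·24.2) / (15.6 − 8.6) = 75.80 / 7.0 = 10.829 °C ≈ 10.8 °C.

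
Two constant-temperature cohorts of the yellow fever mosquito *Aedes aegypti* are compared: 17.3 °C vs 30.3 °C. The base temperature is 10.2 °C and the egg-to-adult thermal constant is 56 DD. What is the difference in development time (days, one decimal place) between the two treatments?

5.1 days

At 17.3 °C: 56 / (17.3 − 10.2) = 56 / 7.1 = 7.887 d.
At 30.3 °C: 56 / (30.3 − 10.2) = 56 / 20.1 = 2.786 d.
Difference = |7.887 − 2.786| = 5.101 ≈ 5.1 days.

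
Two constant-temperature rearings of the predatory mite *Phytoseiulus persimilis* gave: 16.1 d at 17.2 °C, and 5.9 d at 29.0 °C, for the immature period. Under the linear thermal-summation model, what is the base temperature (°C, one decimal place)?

10.4 °C

Under the model K = D·(T − T_b), so D₁·(T₁ − T_b) = D₂·(T₂ − T_b).
16.1·(17.2 − T_b) = 5.9·(29.0 − T_b)
T_b = (16.1·17.2 − 5.9·29.0) / (16.1 − 5.9) = 105.82 / 10.2 = 10.375 °C ≈ 10.4 °C.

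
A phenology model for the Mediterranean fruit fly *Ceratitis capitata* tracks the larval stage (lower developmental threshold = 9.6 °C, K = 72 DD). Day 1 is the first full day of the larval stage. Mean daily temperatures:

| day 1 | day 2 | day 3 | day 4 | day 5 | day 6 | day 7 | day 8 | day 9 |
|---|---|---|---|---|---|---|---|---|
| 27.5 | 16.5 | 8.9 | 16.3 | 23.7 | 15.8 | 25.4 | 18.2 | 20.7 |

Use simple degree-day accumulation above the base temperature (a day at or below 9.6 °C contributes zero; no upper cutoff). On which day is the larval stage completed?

day 8

Daily DD above 9.6 °C: 17.9, 6.9, 0.0, 6.7, 14.1, 6.2, 15.8, 8.6, 11.1.
Cumulative: 17.9, 24.8, 24.8, 31.5, 45.6, 51.8, 67.6, 76.2, 87.3.
The total first reaches 72 DD on day 8.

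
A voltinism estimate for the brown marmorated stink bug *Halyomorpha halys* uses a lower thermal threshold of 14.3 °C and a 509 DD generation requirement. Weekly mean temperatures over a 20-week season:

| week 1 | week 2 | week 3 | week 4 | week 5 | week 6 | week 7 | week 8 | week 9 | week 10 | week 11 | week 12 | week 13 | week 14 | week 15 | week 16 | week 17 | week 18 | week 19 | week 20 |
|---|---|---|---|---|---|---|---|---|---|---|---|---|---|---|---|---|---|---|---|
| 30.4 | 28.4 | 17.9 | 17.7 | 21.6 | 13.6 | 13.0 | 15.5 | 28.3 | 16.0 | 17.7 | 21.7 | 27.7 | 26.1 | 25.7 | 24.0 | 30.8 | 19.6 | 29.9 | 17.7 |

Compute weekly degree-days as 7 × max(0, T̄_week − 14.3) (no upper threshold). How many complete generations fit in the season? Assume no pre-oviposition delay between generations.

Weekly DD (7 × max(0, T̄ − 14.3)): 112.7, 98.7, 25.2, 23.8, 51.1, 0.0, 0.0, 8.4, 98.0, 11.9, 23.8, 51.8, 93.8, 82.6, 79.8, 67.9, 115.5, 37.1, 109.2, 23.8.
Season total = 1115.1 DD.
Complete generations = ⌊1115.1 / 509⌋ = 2.

2 generations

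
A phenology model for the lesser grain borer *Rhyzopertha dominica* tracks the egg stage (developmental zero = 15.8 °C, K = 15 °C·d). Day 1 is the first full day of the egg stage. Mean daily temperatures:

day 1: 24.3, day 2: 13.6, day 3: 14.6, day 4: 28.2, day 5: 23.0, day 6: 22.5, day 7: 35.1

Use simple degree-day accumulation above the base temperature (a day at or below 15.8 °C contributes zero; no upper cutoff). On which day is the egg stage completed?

Daily DD above 15.8 °C: 8.5, 0.0, 0.0, 12.4, 7.2, 6.7, 19.3.
Cumulative: 8.5, 8.5, 8.5, 20.9, 28.1, 34.8, 54.1.
The total first reaches 15 DD on day 4.

day 4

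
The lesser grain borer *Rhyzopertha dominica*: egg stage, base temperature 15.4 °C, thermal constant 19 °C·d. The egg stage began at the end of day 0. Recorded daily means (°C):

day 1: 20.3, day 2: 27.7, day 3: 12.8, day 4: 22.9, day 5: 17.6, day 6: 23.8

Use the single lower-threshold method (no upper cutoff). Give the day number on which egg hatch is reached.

day 4

Daily DD above 15.4 °C: 4.9, 12.3, 0.0, 7.5, 2.2, 8.4.
Cumulative: 4.9, 17.2, 17.2, 24.7, 26.9, 35.3.
The total first reaches 19 DD on day 4.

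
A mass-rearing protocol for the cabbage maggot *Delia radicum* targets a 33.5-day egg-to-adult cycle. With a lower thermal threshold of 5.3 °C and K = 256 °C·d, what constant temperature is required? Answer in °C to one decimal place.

12.9 °C

Required daily accumulation = 256 / 33.5 = 7.642 DD/day.
T = T_base + 7.642 = 5.3 + 7.642 = 12.942 ≈ 12.9 °C.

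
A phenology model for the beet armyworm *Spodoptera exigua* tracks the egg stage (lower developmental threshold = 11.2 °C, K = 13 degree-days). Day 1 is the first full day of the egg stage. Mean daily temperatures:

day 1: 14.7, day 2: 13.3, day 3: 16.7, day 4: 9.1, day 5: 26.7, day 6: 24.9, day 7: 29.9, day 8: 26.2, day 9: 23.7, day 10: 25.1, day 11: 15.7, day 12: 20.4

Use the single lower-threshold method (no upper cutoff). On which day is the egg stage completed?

Daily DD above 11.2 °C: 3.5, 2.1, 5.5, 0.0, 15.5, 13.7, 18.7, 15.0, 12.5, 13.9, 4.5, 9.2.
Cumulative: 3.5, 5.6, 11.1, 11.1, 26.6, 40.3, 59.0, 74.0, 86.5, 100.4, 104.9, 114.1.
The total first reaches 13 DD on day 5.

day 5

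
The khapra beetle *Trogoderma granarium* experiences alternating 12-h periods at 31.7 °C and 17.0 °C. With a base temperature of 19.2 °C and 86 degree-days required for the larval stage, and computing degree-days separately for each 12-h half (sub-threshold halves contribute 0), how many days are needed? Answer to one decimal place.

13.8 days

Day half: max(0, 31.7 − 19.2) × 0.5 = 12.5 × 0.5 = 6.25 DD.
Night half: max(0, 17.0 − 19.2) × 0.5 = 0.0 × 0.5 = 0.00 DD.
Per 24 h: 6.25 DD/day.
Duration = 86 / 6.25 = 13.760 ≈ 13.8 days.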